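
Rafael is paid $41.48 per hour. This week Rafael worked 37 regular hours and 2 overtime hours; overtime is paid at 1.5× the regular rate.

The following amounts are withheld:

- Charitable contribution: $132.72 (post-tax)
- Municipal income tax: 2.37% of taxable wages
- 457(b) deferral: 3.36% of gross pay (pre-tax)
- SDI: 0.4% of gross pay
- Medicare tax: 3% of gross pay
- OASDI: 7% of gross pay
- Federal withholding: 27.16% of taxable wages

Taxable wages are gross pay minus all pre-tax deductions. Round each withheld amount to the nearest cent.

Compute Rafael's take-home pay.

Regular pay: 37 × $41.48 = $1,534.76
Overtime pay: 2 × $41.48 × 1.5 = $124.44
Gross pay = $1,534.76 + $124.44 = $1,659.20
457(b) deferral: $1,659.20 × 0.0336 = $55.75
Taxable wages = $1,659.20 − $55.75 = $1,603.45
Municipal income tax: $1,603.45 × 0.0237 = $38.00
Federal withholding: $1,603.45 × 0.2716 = $435.50
OASDI: $1,659.20 × 0.07 = $116.14
Medicare tax: $1,659.20 × 0.03 = $49.78
SDI: $1,659.20 × 0.004 = $6.64
Charitable contribution: $132.72
Total deductions = $55.75 + $38.00 + $435.50 + $116.14 + $49.78 + $6.64 + $132.72 = $834.53
Net pay = $1,659.20 − $834.53 = $824.67

$824.67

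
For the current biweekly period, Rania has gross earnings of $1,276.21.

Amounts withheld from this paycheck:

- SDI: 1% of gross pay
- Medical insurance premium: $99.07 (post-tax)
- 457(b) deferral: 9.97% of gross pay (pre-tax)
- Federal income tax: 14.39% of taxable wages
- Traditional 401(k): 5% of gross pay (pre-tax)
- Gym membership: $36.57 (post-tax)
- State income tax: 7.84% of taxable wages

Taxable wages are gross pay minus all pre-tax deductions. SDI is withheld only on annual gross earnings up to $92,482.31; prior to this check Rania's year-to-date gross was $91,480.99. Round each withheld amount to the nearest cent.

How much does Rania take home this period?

$698.28

Traditional 401(k): $1,276.21 × 0.05 = $63.81
457(b) deferral: $1,276.21 × 0.0997 = $127.24
Pre-tax total = $63.81 + $127.24 = $191.05
Taxable wages = $1,276.21 − $191.05 = $1,085.16
Federal income tax: $1,085.16 × 0.1439 = $156.15
State income tax: $1,085.16 × 0.0784 = $85.08
SDI: only $92,482.31 − $91,480.99 = $1,001.32 of this check is subject → $1,001.32 × 0.01 = $10.01
Gym membership: $36.57
Medical insurance premium: $99.07
Total deductions = $63.81 + $127.24 + $156.15 + $85.08 + $10.01 + $36.57 + $99.07 = $577.93
Net pay = $1,276.21 − $577.93 = $698.28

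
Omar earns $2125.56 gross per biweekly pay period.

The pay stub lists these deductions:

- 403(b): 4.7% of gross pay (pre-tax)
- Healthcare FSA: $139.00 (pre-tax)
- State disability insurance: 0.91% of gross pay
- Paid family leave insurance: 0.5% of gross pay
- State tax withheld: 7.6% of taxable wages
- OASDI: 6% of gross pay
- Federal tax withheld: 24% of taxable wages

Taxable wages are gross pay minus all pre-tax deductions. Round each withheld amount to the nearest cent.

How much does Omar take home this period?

$1132.97

Healthcare FSA: $139.00
403(b): $2125.56 × 0.047 = $99.90
Pre-tax total = $139.00 + $99.90 = $238.90
Taxable wages = $2125.56 − $238.90 = $1886.66
State tax withheld: $1886.66 × 0.076 = $143.39
Federal tax withheld: $1886.66 × 0.24 = $452.80
Paid family leave insurance: $2125.56 × 0.005 = $10.63
State disability insurance: $2125.56 × 0.0091 = $19.34
OASDI: $2125.56 × 0.06 = $127.53
Total deductions = $139.00 + $99.90 + $143.39 + $452.80 + $10.63 + $19.34 + $127.53 = $992.59
Net pay = $2125.56 − $992.59 = $1132.97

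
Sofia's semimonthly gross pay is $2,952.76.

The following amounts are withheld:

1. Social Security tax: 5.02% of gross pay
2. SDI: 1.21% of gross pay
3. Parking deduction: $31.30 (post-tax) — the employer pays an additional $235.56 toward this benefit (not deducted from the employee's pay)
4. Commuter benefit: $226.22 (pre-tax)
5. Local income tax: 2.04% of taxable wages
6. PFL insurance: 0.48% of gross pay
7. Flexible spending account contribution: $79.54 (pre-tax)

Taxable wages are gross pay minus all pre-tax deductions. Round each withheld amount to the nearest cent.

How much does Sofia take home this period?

Flexible spending account contribution: $79.54
Commuter benefit: $226.22
Pre-tax total = $79.54 + $226.22 = $305.76
Taxable wages = $2,952.76 − $305.76 = $2,647.00
Local income tax: $2,647.00 × 0.0204 = $54.00
SDI: $2,952.76 × 0.0121 = $35.73
Social Security tax: $2,952.76 × 0.0502 = $148.23
PFL insurance: $2,952.76 × 0.0048 = $14.17
Parking deduction: $31.30
(Employer's $235.56 toward parking deduction is not withheld from the employee.)
Total deductions = $79.54 + $226.22 + $54.00 + $35.73 + $148.23 + $14.17 + $31.30 = $589.19
Net pay = $2,952.76 − $589.19 = $2,363.57

$2,363.57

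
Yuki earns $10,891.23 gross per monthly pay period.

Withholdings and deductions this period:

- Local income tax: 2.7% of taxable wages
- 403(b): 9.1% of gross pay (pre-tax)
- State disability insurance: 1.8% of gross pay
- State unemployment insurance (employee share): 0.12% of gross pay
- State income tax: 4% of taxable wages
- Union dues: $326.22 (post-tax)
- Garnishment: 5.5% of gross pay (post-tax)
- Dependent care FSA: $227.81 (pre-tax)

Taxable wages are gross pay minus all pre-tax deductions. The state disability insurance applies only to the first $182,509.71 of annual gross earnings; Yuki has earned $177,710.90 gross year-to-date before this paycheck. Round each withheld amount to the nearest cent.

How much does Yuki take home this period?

$7,999.59

403(b): $10,891.23 × 0.091 = $991.10
Dependent care FSA: $227.81
Pre-tax total = $991.10 + $227.81 = $1,218.91
Taxable wages = $10,891.23 − $1,218.91 = $9,672.32
State income tax: $9,672.32 × 0.04 = $386.89
Local income tax: $9,672.32 × 0.027 = $261.15
State disability insurance: only $182,509.71 − $177,710.90 = $4,798.81 of this check is subject → $4,798.81 × 0.018 = $86.38
State unemployment insurance (employee share): $10,891.23 × 0.0012 = $13.07
Union dues: $326.22
Garnishment: $10,891.23 × 0.055 = $599.02
Total deductions = $991.10 + $227.81 + $386.89 + $261.15 + $86.38 + $13.07 + $326.22 + $599.02 = $2,891.64
Net pay = $10,891.23 − $2,891.64 = $7,999.59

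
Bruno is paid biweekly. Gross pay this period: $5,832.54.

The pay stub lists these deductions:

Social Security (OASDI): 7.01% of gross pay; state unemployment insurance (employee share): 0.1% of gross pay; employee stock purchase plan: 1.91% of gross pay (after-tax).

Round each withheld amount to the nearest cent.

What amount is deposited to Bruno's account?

Social Security (OASDI): $5,832.54 × 0.0701 = $408.86
State unemployment insurance (employee share): $5,832.54 × 0.001 = $5.83
Employee stock purchase plan: $5,832.54 × 0.0191 = $111.40
Total deductions = $408.86 + $5.83 + $111.40 = $526.09
Net pay = $5,832.54 − $526.09 = $5,306.45

$5,306.45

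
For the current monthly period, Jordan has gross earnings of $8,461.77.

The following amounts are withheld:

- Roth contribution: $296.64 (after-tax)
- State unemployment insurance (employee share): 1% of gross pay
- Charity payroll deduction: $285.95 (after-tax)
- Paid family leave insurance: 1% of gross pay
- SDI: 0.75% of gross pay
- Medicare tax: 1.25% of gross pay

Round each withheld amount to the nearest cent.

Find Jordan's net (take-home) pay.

$7,540.71

Paid family leave insurance: $8,461.77 × 0.01 = $84.62
State unemployment insurance (employee share): $8,461.77 × 0.01 = $84.62
Medicare tax: $8,461.77 × 0.0125 = $105.77
SDI: $8,461.77 × 0.0075 = $63.46
Charity payroll deduction: $285.95
Roth contribution: $296.64
Total deductions = $84.62 + $84.62 + $105.77 + $63.46 + $285.95 + $296.64 = $921.06
Net pay = $8,461.77 − $921.06 = $7,540.71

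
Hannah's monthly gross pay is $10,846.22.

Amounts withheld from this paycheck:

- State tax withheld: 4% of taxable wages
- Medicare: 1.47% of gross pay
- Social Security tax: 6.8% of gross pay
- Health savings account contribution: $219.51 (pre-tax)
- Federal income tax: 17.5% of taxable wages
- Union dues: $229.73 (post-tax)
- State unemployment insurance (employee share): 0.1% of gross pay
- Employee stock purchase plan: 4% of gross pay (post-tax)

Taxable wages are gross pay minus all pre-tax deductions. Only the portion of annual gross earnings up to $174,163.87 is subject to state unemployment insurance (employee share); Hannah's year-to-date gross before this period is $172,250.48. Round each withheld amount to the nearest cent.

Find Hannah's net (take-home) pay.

Health savings account contribution: $219.51
Taxable wages = $10,846.22 − $219.51 = $10,626.71
State tax withheld: $10,626.71 × 0.04 = $425.07
Federal income tax: $10,626.71 × 0.175 = $1,859.67
Social Security tax: $10,846.22 × 0.068 = $737.54
State unemployment insurance (employee share): only $174,163.87 − $172,250.48 = $1,913.39 of this check is subject → $1,913.39 × 0.001 = $1.91
Medicare: $10,846.22 × 0.0147 = $159.44
Employee stock purchase plan: $10,846.22 × 0.04 = $433.85
Union dues: $229.73
Total deductions = $219.51 + $425.07 + $1,859.67 + $737.54 + $1.91 + $159.44 + $433.85 + $229.73 = $4,066.72
Net pay = $10,846.22 − $4,066.72 = $6,779.50

$6,779.50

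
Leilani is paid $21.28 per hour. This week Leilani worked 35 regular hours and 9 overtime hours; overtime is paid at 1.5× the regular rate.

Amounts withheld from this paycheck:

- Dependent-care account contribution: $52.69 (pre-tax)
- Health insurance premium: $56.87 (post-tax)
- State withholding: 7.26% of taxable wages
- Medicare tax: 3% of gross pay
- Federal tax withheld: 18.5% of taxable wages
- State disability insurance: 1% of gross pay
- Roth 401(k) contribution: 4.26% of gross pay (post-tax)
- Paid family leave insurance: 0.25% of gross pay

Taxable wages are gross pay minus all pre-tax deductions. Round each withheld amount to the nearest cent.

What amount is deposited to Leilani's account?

$582.40

Regular pay: 35 × $21.28 = $744.80
Overtime pay: 9 × $21.28 × 1.5 = $287.28
Gross pay = $744.80 + $287.28 = $1,032.08
Dependent-care account contribution: $52.69
Taxable wages = $1,032.08 − $52.69 = $979.39
Federal tax withheld: $979.39 × 0.185 = $181.19
State withholding: $979.39 × 0.0726 = $71.10
Paid family leave insurance: $1,032.08 × 0.0025 = $2.58
Medicare tax: $1,032.08 × 0.03 = $30.96
State disability insurance: $1,032.08 × 0.01 = $10.32
Roth 401(k) contribution: $1,032.08 × 0.0426 = $43.97
Health insurance premium: $56.87
Total deductions = $52.69 + $181.19 + $71.10 + $2.58 + $30.96 + $10.32 + $43.97 + $56.87 = $449.68
Net pay = $1,032.08 − $449.68 = $582.40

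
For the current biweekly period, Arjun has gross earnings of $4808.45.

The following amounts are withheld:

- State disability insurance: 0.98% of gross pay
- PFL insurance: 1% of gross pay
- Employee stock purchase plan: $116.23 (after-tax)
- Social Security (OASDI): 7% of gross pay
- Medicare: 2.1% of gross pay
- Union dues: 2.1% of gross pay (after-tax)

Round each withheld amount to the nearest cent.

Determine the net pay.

Medicare: $4808.45 × 0.021 = $100.98
PFL insurance: $4808.45 × 0.01 = $48.08
State disability insurance: $4808.45 × 0.0098 = $47.12
Social Security (OASDI): $4808.45 × 0.07 = $336.59
Employee stock purchase plan: $116.23
Union dues: $4808.45 × 0.021 = $100.98
Total deductions = $100.98 + $48.08 + $47.12 + $336.59 + $116.23 + $100.98 = $749.98
Net pay = $4808.45 − $749.98 = $4058.47

$4058.47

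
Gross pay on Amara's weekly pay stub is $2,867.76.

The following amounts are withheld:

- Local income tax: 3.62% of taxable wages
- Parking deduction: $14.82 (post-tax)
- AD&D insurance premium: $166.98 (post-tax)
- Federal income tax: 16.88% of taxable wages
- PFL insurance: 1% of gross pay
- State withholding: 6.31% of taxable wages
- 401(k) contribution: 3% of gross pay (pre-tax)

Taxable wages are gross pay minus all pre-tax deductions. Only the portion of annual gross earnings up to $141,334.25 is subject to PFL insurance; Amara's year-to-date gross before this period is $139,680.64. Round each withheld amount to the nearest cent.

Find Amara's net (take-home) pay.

$1,837.60

401(k) contribution: $2,867.76 × 0.03 = $86.03
Taxable wages = $2,867.76 − $86.03 = $2,781.73
Local income tax: $2,781.73 × 0.0362 = $100.70
Federal income tax: $2,781.73 × 0.1688 = $469.56
State withholding: $2,781.73 × 0.0631 = $175.53
PFL insurance: only $141,334.25 − $139,680.64 = $1,653.61 of this check is subject → $1,653.61 × 0.01 = $16.54
AD&D insurance premium: $166.98
Parking deduction: $14.82
Total deductions = $86.03 + $100.70 + $469.56 + $175.53 + $16.54 + $166.98 + $14.82 = $1,030.16
Net pay = $2,867.76 − $1,030.16 = $1,837.60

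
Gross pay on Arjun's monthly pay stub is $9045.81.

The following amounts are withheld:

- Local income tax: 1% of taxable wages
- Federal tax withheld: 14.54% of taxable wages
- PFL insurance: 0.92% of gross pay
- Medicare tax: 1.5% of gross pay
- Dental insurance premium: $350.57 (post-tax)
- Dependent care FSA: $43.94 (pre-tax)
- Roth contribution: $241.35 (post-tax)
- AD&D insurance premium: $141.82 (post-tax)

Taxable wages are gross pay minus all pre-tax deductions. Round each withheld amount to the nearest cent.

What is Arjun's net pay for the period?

$6650.33

Dependent care FSA: $43.94
Taxable wages = $9045.81 − $43.94 = $9001.87
Local income tax: $9001.87 × 0.01 = $90.02
Federal tax withheld: $9001.87 × 0.1454 = $1308.87
Medicare tax: $9045.81 × 0.015 = $135.69
PFL insurance: $9045.81 × 0.0092 = $83.22
Dental insurance premium: $350.57
Roth contribution: $241.35
AD&D insurance premium: $141.82
Total deductions = $43.94 + $90.02 + $1308.87 + $135.69 + $83.22 + $350.57 + $241.35 + $141.82 = $2395.48
Net pay = $9045.81 − $2395.48 = $6650.33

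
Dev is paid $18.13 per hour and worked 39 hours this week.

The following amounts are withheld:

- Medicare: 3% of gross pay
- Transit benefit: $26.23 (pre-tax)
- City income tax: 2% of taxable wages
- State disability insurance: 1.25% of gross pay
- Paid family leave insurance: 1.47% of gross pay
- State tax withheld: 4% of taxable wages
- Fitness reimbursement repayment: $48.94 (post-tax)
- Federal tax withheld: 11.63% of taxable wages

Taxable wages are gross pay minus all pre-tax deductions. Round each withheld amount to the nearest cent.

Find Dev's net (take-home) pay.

$471.43

Gross pay: 39 × $18.13 = $707.07
Transit benefit: $26.23
Taxable wages = $707.07 − $26.23 = $680.84
State tax withheld: $680.84 × 0.04 = $27.23
City income tax: $680.84 × 0.02 = $13.62
Federal tax withheld: $680.84 × 0.1163 = $79.18
State disability insurance: $707.07 × 0.0125 = $8.84
Medicare: $707.07 × 0.03 = $21.21
Paid family leave insurance: $707.07 × 0.0147 = $10.39
Fitness reimbursement repayment: $48.94
Total deductions = $26.23 + $27.23 + $13.62 + $79.18 + $8.84 + $21.21 + $10.39 + $48.94 = $235.64
Net pay = $707.07 − $235.64 = $471.43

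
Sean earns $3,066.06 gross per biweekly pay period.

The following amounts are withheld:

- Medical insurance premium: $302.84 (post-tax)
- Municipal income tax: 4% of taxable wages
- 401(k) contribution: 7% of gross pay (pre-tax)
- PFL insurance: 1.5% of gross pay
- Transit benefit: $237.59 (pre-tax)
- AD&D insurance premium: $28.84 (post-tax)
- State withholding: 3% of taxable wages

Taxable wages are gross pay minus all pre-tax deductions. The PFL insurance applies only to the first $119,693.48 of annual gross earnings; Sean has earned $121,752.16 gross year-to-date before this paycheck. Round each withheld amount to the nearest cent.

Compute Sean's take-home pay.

$2,099.20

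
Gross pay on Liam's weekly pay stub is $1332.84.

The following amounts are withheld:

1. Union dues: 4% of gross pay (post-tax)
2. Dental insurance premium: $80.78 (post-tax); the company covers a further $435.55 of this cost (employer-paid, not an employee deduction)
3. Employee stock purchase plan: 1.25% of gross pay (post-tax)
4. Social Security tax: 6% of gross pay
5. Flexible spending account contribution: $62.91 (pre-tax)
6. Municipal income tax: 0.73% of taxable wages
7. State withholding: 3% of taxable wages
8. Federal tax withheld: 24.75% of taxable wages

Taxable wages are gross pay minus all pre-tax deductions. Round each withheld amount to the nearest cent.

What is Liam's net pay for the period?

Flexible spending account contribution: $62.91
Taxable wages = $1332.84 − $62.91 = $1269.93
State withholding: $1269.93 × 0.03 = $38.10
Municipal income tax: $1269.93 × 0.0073 = $9.27
Federal tax withheld: $1269.93 × 0.2475 = $314.31
Social Security tax: $1332.84 × 0.06 = $79.97
Dental insurance premium: $80.78
Union dues: $1332.84 × 0.04 = $53.31
Employee stock purchase plan: $1332.84 × 0.0125 = $16.66
(Employer's $435.55 toward dental insurance premium is not withheld from the employee.)
Total deductions = $62.91 + $38.10 + $9.27 + $314.31 + $79.97 + $80.78 + $53.31 + $16.66 = $655.31
Net pay = $1332.84 − $655.31 = $677.53

$677.53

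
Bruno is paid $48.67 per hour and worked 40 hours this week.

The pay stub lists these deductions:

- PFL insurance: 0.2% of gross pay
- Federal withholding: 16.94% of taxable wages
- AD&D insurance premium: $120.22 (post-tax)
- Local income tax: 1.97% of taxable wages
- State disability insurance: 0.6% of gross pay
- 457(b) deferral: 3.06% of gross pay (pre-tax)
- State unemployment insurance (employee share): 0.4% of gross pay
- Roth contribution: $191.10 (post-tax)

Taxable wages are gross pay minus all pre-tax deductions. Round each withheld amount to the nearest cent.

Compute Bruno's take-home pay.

$1,195.67

Gross pay: 40 × $48.67 = $1,946.80
457(b) deferral: $1,946.80 × 0.0306 = $59.57
Taxable wages = $1,946.80 − $59.57 = $1,887.23
Federal withholding: $1,887.23 × 0.1694 = $319.70
Local income tax: $1,887.23 × 0.0197 = $37.18
State disability insurance: $1,946.80 × 0.006 = $11.68
State unemployment insurance (employee share): $1,946.80 × 0.004 = $7.79
PFL insurance: $1,946.80 × 0.002 = $3.89
AD&D insurance premium: $120.22
Roth contribution: $191.10
Total deductions = $59.57 + $319.70 + $37.18 + $11.68 + $7.79 + $3.89 + $120.22 + $191.10 = $751.13
Net pay = $1,946.80 − $751.13 = $1,195.67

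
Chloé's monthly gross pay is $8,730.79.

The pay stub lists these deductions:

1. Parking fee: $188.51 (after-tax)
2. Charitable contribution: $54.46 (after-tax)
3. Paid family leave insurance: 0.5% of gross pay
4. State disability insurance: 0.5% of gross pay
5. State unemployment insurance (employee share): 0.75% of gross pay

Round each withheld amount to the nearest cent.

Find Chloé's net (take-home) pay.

$8,335.04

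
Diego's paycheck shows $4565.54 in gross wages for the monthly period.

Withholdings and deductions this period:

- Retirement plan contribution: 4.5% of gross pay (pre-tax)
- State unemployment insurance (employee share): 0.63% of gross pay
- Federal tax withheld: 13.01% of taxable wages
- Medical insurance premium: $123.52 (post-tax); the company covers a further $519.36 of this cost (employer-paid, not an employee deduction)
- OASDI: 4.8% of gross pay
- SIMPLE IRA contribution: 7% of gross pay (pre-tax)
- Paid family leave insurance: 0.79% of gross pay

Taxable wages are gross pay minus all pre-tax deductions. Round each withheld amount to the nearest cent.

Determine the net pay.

$3107.33

Retirement plan contribution: $4565.54 × 0.045 = $205.45
SIMPLE IRA contribution: $4565.54 × 0.07 = $319.59
Pre-tax total = $205.45 + $319.59 = $525.04
Taxable wages = $4565.54 − $525.04 = $4040.50
Federal tax withheld: $4040.50 × 0.1301 = $525.67
OASDI: $4565.54 × 0.048 = $219.15
Paid family leave insurance: $4565.54 × 0.0079 = $36.07
State unemployment insurance (employee share): $4565.54 × 0.0063 = $28.76
Medical insurance premium: $123.52
(Employer's $519.36 toward medical insurance premium is not withheld from the employee.)
Total deductions = $205.45 + $319.59 + $525.67 + $219.15 + $36.07 + $28.76 + $123.52 = $1458.21
Net pay = $4565.54 − $1458.21 = $3107.33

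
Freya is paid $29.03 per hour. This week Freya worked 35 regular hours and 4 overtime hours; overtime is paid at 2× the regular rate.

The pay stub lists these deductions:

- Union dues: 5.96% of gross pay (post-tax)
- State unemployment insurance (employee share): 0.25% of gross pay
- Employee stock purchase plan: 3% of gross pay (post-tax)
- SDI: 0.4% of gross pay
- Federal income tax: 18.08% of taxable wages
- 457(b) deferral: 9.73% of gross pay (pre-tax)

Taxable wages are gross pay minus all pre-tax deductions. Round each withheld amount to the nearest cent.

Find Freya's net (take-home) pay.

$803.14

Regular pay: 35 × $29.03 = $1016.05
Overtime pay: 4 × $29.03 × 2 = $232.24
Gross pay = $1016.05 + $232.24 = $1248.29
457(b) deferral: $1248.29 × 0.0973 = $121.46
Taxable wages = $1248.29 − $121.46 = $1126.83
Federal income tax: $1126.83 × 0.1808 = $203.73
State unemployment insurance (employee share): $1248.29 × 0.0025 = $3.12
SDI: $1248.29 × 0.004 = $4.99
Employee stock purchase plan: $1248.29 × 0.03 = $37.45
Union dues: $1248.29 × 0.0596 = $74.40
Total deductions = $121.46 + $203.73 + $3.12 + $4.99 + $37.45 + $74.40 = $445.15
Net pay = $1248.29 − $445.15 = $803.14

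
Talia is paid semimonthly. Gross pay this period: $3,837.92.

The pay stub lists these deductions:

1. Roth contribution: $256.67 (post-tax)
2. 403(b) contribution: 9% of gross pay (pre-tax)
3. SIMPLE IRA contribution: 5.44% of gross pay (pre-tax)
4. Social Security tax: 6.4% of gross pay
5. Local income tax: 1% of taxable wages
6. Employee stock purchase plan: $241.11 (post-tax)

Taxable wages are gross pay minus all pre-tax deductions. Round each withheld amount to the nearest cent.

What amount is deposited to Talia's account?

$2,507.48

SIMPLE IRA contribution: $3,837.92 × 0.0544 = $208.78
403(b) contribution: $3,837.92 × 0.09 = $345.41
Pre-tax total = $208.78 + $345.41 = $554.19
Taxable wages = $3,837.92 − $554.19 = $3,283.73
Local income tax: $3,283.73 × 0.01 = $32.84
Social Security tax: $3,837.92 × 0.064 = $245.63
Employee stock purchase plan: $241.11
Roth contribution: $256.67
Total deductions = $208.78 + $345.41 + $32.84 + $245.63 + $241.11 + $256.67 = $1,330.44
Net pay = $3,837.92 − $1,330.44 = $2,507.48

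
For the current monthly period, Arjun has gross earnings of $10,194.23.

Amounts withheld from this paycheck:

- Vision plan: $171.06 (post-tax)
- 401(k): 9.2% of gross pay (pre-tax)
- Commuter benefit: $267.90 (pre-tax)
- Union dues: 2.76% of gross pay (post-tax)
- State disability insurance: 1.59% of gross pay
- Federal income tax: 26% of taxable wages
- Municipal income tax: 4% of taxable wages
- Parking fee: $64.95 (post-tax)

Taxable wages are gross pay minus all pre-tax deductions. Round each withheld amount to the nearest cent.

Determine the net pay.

Commuter benefit: $267.90
401(k): $10,194.23 × 0.092 = $937.87
Pre-tax total = $267.90 + $937.87 = $1,205.77
Taxable wages = $10,194.23 − $1,205.77 = $8,988.46
Municipal income tax: $8,988.46 × 0.04 = $359.54
Federal income tax: $8,988.46 × 0.26 = $2,337.00
State disability insurance: $10,194.23 × 0.0159 = $162.09
Vision plan: $171.06
Union dues: $10,194.23 × 0.0276 = $281.36
Parking fee: $64.95
Total deductions = $267.90 + $937.87 + $359.54 + $2,337.00 + $162.09 + $171.06 + $281.36 + $64.95 = $4,581.77
Net pay = $10,194.23 − $4,581.77 = $5,612.46

$5,612.46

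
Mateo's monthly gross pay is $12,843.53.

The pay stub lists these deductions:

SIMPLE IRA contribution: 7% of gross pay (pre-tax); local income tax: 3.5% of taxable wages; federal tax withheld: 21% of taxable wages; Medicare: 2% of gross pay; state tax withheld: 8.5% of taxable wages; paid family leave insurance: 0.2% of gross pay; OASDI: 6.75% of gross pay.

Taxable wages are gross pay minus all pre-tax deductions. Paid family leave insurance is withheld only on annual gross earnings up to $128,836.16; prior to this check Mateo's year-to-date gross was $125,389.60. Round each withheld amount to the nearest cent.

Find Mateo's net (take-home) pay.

SIMPLE IRA contribution: $12,843.53 × 0.07 = $899.05
Taxable wages = $12,843.53 − $899.05 = $11,944.48
State tax withheld: $11,944.48 × 0.085 = $1,015.28
Federal tax withheld: $11,944.48 × 0.21 = $2,508.34
Local income tax: $11,944.48 × 0.035 = $418.06
Paid family leave insurance: only $128,836.16 − $125,389.60 = $3,446.56 of this check is subject → $3,446.56 × 0.002 = $6.89
Medicare: $12,843.53 × 0.02 = $256.87
OASDI: $12,843.53 × 0.0675 = $866.94
Total deductions = $899.05 + $1,015.28 + $2,508.34 + $418.06 + $6.89 + $256.87 + $866.94 = $5,971.43
Net pay = $12,843.53 − $5,971.43 = $6,872.10

$6,872.10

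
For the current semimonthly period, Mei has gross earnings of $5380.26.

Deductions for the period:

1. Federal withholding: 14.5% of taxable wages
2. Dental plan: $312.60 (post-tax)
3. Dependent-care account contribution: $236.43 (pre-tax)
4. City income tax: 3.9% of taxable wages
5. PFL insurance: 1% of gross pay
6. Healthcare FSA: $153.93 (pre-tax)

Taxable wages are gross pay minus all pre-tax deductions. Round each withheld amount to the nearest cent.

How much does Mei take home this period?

Healthcare FSA: $153.93
Dependent-care account contribution: $236.43
Pre-tax total = $153.93 + $236.43 = $390.36
Taxable wages = $5380.26 − $390.36 = $4989.90
City income tax: $4989.90 × 0.039 = $194.61
Federal withholding: $4989.90 × 0.145 = $723.54
PFL insurance: $5380.26 × 0.01 = $53.80
Dental plan: $312.60
Total deductions = $153.93 + $236.43 + $194.61 + $723.54 + $53.80 + $312.60 = $1674.91
Net pay = $5380.26 − $1674.91 = $3705.35

$3705.35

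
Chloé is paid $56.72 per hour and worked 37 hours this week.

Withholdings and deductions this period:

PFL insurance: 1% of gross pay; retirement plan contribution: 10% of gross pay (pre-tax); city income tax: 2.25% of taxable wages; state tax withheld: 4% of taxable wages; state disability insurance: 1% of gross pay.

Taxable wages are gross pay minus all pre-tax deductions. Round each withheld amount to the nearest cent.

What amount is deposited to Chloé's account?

Gross pay: 37 × $56.72 = $2,098.64
Retirement plan contribution: $2,098.64 × 0.1 = $209.86
Taxable wages = $2,098.64 − $209.86 = $1,888.78
City income tax: $1,888.78 × 0.0225 = $42.50
State tax withheld: $1,888.78 × 0.04 = $75.55
State disability insurance: $2,098.64 × 0.01 = $20.99
PFL insurance: $2,098.64 × 0.01 = $20.99
Total deductions = $209.86 + $42.50 + $75.55 + $20.99 + $20.99 = $369.89
Net pay = $2,098.64 − $369.89 = $1,728.75

$1,728.75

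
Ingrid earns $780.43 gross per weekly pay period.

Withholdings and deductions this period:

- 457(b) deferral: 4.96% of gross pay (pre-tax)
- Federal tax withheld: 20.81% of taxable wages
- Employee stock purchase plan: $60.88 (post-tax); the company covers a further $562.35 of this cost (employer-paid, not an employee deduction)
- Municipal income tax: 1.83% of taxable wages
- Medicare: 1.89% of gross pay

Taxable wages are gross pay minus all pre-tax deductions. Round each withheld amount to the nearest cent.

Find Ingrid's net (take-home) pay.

$498.17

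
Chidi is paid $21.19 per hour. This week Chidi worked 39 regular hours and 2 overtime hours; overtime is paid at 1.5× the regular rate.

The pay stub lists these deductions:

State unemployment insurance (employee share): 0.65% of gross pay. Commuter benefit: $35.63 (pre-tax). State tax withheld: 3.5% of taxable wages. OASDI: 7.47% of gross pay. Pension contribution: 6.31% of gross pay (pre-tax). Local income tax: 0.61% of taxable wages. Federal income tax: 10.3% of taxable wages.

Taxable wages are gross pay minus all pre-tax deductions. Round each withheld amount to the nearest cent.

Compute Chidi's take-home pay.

$610.91

Regular pay: 39 × $21.19 = $826.41
Overtime pay: 2 × $21.19 × 1.5 = $63.57
Gross pay = $826.41 + $63.57 = $889.98
Pension contribution: $889.98 × 0.0631 = $56.16
Commuter benefit: $35.63
Pre-tax total = $56.16 + $35.63 = $91.79
Taxable wages = $889.98 − $91.79 = $798.19
Federal income tax: $798.19 × 0.103 = $82.21
State tax withheld: $798.19 × 0.035 = $27.94
Local income tax: $798.19 × 0.0061 = $4.87
State unemployment insurance (employee share): $889.98 × 0.0065 = $5.78
OASDI: $889.98 × 0.0747 = $66.48
Total deductions = $56.16 + $35.63 + $82.21 + $27.94 + $4.87 + $5.78 + $66.48 = $279.07
Net pay = $889.98 − $279.07 = $610.91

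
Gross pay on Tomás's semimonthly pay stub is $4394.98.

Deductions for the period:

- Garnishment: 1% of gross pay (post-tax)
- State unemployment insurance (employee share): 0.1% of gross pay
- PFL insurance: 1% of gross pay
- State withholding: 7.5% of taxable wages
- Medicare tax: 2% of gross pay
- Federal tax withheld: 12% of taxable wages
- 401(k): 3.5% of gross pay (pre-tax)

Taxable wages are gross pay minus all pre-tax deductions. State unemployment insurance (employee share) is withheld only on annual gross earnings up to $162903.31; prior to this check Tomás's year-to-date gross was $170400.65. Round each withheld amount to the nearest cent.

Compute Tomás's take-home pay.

$3238.33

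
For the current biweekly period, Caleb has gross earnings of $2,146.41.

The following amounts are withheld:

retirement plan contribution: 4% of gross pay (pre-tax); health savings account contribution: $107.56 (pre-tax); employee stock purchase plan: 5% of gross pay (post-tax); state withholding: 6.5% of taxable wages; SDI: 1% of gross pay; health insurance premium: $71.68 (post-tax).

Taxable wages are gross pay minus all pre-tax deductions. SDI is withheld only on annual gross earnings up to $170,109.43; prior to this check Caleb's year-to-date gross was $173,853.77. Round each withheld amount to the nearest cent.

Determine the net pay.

$1,647.05

Health savings account contribution: $107.56
Retirement plan contribution: $2,146.41 × 0.04 = $85.86
Pre-tax total = $107.56 + $85.86 = $193.42
Taxable wages = $2,146.41 − $193.42 = $1,952.99
State withholding: $1,952.99 × 0.065 = $126.94
SDI: annual cap $170,109.43 already reached (YTD $173,853.77), so $0.00
Health insurance premium: $71.68
Employee stock purchase plan: $2,146.41 × 0.05 = $107.32
Total deductions = $107.56 + $85.86 + $126.94 + $0.00 + $71.68 + $107.32 = $499.36
Net pay = $2,146.41 − $499.36 = $1,647.05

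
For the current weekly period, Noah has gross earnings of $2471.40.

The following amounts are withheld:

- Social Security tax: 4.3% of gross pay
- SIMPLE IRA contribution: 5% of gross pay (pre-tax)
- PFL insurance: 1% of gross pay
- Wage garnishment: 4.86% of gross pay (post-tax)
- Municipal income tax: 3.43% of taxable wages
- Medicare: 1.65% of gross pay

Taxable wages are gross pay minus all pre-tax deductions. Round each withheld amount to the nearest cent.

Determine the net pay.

SIMPLE IRA contribution: $2471.40 × 0.05 = $123.57
Taxable wages = $2471.40 − $123.57 = $2347.83
Municipal income tax: $2347.83 × 0.0343 = $80.53
Social Security tax: $2471.40 × 0.043 = $106.27
PFL insurance: $2471.40 × 0.01 = $24.71
Medicare: $2471.40 × 0.0165 = $40.78
Wage garnishment: $2471.40 × 0.0486 = $120.11
Total deductions = $123.57 + $80.53 + $106.27 + $24.71 + $40.78 + $120.11 = $495.97
Net pay = $2471.40 − $495.97 = $1975.43

$1975.43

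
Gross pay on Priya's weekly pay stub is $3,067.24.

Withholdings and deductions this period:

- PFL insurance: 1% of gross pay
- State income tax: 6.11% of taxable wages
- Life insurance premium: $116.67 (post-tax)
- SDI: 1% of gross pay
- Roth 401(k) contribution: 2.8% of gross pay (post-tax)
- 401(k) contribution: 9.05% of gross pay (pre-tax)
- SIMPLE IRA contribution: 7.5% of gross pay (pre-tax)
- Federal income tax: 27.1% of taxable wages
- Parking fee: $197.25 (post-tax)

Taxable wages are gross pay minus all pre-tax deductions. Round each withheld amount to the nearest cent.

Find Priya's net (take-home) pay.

$1,248.43

401(k) contribution: $3,067.24 × 0.0905 = $277.59
SIMPLE IRA contribution: $3,067.24 × 0.075 = $230.04
Pre-tax total = $277.59 + $230.04 = $507.63
Taxable wages = $3,067.24 − $507.63 = $2,559.61
Federal income tax: $2,559.61 × 0.271 = $693.65
State income tax: $2,559.61 × 0.0611 = $156.39
SDI: $3,067.24 × 0.01 = $30.67
PFL insurance: $3,067.24 × 0.01 = $30.67
Life insurance premium: $116.67
Roth 401(k) contribution: $3,067.24 × 0.028 = $85.88
Parking fee: $197.25
Total deductions = $277.59 + $230.04 + $693.65 + $156.39 + $30.67 + $30.67 + $116.67 + $85.88 + $197.25 = $1,818.81
Net pay = $3,067.24 − $1,818.81 = $1,248.43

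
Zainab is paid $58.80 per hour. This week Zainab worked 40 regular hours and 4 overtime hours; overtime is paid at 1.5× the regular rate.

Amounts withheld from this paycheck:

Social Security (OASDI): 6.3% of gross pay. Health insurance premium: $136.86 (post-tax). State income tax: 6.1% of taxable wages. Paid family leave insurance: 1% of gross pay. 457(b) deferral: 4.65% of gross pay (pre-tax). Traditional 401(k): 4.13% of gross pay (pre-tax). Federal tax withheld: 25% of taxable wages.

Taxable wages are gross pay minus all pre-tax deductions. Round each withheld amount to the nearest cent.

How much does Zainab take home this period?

Regular pay: 40 × $58.80 = $2,352.00
Overtime pay: 4 × $58.80 × 1.5 = $352.80
Gross pay = $2,352.00 + $352.80 = $2,704.80
457(b) deferral: $2,704.80 × 0.0465 = $125.77
Traditional 401(k): $2,704.80 × 0.0413 = $111.71
Pre-tax total = $125.77 + $111.71 = $237.48
Taxable wages = $2,704.80 − $237.48 = $2,467.32
Federal tax withheld: $2,467.32 × 0.25 = $616.83
State income tax: $2,467.32 × 0.061 = $150.51
Social Security (OASDI): $2,704.80 × 0.063 = $170.40
Paid family leave insurance: $2,704.80 × 0.01 = $27.05
Health insurance premium: $136.86
Total deductions = $125.77 + $111.71 + $616.83 + $150.51 + $170.40 + $27.05 + $136.86 = $1,339.13
Net pay = $2,704.80 − $1,339.13 = $1,365.67

$1,365.67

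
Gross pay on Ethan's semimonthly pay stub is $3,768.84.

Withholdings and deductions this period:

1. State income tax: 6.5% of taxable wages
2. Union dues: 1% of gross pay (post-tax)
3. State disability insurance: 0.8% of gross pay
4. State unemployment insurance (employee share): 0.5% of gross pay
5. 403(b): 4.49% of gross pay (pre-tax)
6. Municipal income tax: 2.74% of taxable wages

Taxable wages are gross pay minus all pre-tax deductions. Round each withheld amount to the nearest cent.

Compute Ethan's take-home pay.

$3,180.33

403(b): $3,768.84 × 0.0449 = $169.22
Taxable wages = $3,768.84 − $169.22 = $3,599.62
State income tax: $3,599.62 × 0.065 = $233.98
Municipal income tax: $3,599.62 × 0.0274 = $98.63
State unemployment insurance (employee share): $3,768.84 × 0.005 = $18.84
State disability insurance: $3,768.84 × 0.008 = $30.15
Union dues: $3,768.84 × 0.01 = $37.69
Total deductions = $169.22 + $233.98 + $98.63 + $18.84 + $30.15 + $37.69 = $588.51
Net pay = $3,768.84 − $588.51 = $3,180.33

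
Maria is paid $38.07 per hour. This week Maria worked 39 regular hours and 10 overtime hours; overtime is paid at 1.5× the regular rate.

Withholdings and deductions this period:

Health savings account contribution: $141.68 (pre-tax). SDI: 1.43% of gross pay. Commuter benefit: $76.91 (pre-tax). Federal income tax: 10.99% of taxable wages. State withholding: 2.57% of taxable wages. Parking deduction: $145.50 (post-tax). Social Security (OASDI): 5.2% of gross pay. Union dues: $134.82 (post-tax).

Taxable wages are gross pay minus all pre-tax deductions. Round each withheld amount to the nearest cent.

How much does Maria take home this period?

$1,171.44

Regular pay: 39 × $38.07 = $1,484.73
Overtime pay: 10 × $38.07 × 1.5 = $571.05
Gross pay = $1,484.73 + $571.05 = $2,055.78
Commuter benefit: $76.91
Health savings account contribution: $141.68
Pre-tax total = $76.91 + $141.68 = $218.59
Taxable wages = $2,055.78 − $218.59 = $1,837.19
Federal income tax: $1,837.19 × 0.1099 = $201.91
State withholding: $1,837.19 × 0.0257 = $47.22
Social Security (OASDI): $2,055.78 × 0.052 = $106.90
SDI: $2,055.78 × 0.0143 = $29.40
Union dues: $134.82
Parking deduction: $145.50
Total deductions = $76.91 + $141.68 + $201.91 + $47.22 + $106.90 + $29.40 + $134.82 + $145.50 = $884.34
Net pay = $2,055.78 − $884.34 = $1,171.44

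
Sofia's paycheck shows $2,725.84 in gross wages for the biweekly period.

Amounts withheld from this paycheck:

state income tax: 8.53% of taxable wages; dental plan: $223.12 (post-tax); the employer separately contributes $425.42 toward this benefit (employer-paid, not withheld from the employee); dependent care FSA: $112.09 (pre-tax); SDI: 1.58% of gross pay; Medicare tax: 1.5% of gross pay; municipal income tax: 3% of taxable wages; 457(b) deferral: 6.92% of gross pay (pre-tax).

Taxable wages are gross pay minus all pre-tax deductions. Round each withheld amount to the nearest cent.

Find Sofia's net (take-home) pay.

$1,838.43

457(b) deferral: $2,725.84 × 0.0692 = $188.63
Dependent care FSA: $112.09
Pre-tax total = $188.63 + $112.09 = $300.72
Taxable wages = $2,725.84 − $300.72 = $2,425.12
State income tax: $2,425.12 × 0.0853 = $206.86
Municipal income tax: $2,425.12 × 0.03 = $72.75
Medicare tax: $2,725.84 × 0.015 = $40.89
SDI: $2,725.84 × 0.0158 = $43.07
Dental plan: $223.12
(Employer's $425.42 toward dental plan is not withheld from the employee.)
Total deductions = $188.63 + $112.09 + $206.86 + $72.75 + $40.89 + $43.07 + $223.12 = $887.41
Net pay = $2,725.84 − $887.41 = $1,838.43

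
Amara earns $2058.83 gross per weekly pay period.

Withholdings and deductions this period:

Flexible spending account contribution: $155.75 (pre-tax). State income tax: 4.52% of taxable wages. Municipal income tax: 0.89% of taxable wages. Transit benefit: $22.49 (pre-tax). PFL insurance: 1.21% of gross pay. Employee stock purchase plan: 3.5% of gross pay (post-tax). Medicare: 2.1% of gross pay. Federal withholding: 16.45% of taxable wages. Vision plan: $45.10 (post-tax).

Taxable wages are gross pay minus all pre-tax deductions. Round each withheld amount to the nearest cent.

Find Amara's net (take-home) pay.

$1284.18

Flexible spending account contribution: $155.75
Transit benefit: $22.49
Pre-tax total = $155.75 + $22.49 = $178.24
Taxable wages = $2058.83 − $178.24 = $1880.59
State income tax: $1880.59 × 0.0452 = $85.00
Municipal income tax: $1880.59 × 0.0089 = $16.74
Federal withholding: $1880.59 × 0.1645 = $309.36
Medicare: $2058.83 × 0.021 = $43.24
PFL insurance: $2058.83 × 0.0121 = $24.91
Vision plan: $45.10
Employee stock purchase plan: $2058.83 × 0.035 = $72.06
Total deductions = $155.75 + $22.49 + $85.00 + $16.74 + $309.36 + $43.24 + $24.91 + $45.10 + $72.06 = $774.65
Net pay = $2058.83 − $774.65 = $1284.18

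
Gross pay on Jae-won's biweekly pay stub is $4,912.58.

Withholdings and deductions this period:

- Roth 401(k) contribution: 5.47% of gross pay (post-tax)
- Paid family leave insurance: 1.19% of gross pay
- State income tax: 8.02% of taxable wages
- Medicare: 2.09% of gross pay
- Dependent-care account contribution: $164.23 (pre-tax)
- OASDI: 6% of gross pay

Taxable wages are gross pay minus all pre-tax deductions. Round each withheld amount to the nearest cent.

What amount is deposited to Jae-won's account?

Dependent-care account contribution: $164.23
Taxable wages = $4,912.58 − $164.23 = $4,748.35
State income tax: $4,748.35 × 0.0802 = $380.82
Medicare: $4,912.58 × 0.0209 = $102.67
Paid family leave insurance: $4,912.58 × 0.0119 = $58.46
OASDI: $4,912.58 × 0.06 = $294.75
Roth 401(k) contribution: $4,912.58 × 0.0547 = $268.72
Total deductions = $164.23 + $380.82 + $102.67 + $58.46 + $294.75 + $268.72 = $1,269.65
Net pay = $4,912.58 − $1,269.65 = $3,642.93

$3,642.93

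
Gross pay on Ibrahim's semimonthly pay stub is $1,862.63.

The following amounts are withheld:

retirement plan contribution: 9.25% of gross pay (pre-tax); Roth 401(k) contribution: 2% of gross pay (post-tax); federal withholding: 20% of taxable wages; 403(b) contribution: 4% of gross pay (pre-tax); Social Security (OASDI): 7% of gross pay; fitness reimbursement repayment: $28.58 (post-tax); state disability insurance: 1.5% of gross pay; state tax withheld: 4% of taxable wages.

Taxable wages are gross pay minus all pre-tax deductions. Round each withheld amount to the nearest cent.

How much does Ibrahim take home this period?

$1,003.88

403(b) contribution: $1,862.63 × 0.04 = $74.51
Retirement plan contribution: $1,862.63 × 0.0925 = $172.29
Pre-tax total = $74.51 + $172.29 = $246.80
Taxable wages = $1,862.63 − $246.80 = $1,615.83
State tax withheld: $1,615.83 × 0.04 = $64.63
Federal withholding: $1,615.83 × 0.2 = $323.17
Social Security (OASDI): $1,862.63 × 0.07 = $130.38
State disability insurance: $1,862.63 × 0.015 = $27.94
Fitness reimbursement repayment: $28.58
Roth 401(k) contribution: $1,862.63 × 0.02 = $37.25
Total deductions = $74.51 + $172.29 + $64.63 + $323.17 + $130.38 + $27.94 + $28.58 + $37.25 = $858.75
Net pay = $1,862.63 − $858.75 = $1,003.88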